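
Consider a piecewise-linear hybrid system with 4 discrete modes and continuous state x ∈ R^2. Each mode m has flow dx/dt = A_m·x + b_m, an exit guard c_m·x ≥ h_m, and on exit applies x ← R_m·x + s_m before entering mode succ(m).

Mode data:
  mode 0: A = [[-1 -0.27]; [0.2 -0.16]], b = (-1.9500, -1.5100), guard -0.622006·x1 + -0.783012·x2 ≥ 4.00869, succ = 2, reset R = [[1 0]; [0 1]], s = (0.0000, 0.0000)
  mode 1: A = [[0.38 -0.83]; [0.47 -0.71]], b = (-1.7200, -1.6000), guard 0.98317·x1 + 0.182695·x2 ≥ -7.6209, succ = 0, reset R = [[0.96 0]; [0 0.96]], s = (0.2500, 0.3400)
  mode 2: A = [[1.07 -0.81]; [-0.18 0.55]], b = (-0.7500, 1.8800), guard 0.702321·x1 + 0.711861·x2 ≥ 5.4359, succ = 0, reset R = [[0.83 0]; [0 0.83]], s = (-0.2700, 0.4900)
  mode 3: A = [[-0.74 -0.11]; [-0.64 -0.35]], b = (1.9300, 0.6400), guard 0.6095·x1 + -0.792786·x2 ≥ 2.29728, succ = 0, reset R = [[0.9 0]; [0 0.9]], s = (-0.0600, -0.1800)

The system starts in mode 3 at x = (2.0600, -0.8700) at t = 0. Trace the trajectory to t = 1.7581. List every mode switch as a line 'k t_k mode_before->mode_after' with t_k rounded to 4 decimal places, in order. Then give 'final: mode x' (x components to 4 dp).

1 0.6029 3->0
final: 0 -0.3436 -2.4656

Mode 3: guard c·x = 2.2973 hit at Δt = 0.6029 (t = 0.6029), x⁻ = (2.3108, -1.1211) → reset → x⁺ = (2.0198, -1.1890), jump to mode 0
Mode 0: flow for 1.1552 to horizon, guard not reached → x = (-0.3436, -2.4656)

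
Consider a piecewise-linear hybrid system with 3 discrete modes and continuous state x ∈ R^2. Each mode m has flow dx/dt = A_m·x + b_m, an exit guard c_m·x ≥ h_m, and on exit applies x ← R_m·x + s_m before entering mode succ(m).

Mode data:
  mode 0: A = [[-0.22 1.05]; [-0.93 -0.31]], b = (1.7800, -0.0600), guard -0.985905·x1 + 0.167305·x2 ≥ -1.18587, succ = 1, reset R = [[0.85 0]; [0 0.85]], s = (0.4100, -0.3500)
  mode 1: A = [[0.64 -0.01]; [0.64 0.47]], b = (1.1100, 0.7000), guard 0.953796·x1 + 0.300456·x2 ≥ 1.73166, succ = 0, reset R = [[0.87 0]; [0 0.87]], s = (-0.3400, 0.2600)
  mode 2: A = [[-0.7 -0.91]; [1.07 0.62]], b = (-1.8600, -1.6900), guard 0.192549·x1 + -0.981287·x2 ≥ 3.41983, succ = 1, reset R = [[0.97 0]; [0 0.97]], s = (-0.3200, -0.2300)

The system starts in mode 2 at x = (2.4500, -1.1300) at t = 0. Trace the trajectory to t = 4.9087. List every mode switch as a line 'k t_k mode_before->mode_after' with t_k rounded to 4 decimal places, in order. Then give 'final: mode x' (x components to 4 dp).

Mode 2: guard c·x = 3.4198 hit at Δt = 1.4808 (t = 1.4808), x⁻ = (0.8621, -3.3159) → reset → x⁺ = (0.5162, -3.4464), jump to mode 1
Mode 1: guard c·x = 1.7317 hit at Δt = 1.1068 (t = 2.5876), x⁻ = (2.8932, -3.4211) → reset → x⁺ = (2.1771, -2.7164), jump to mode 0
Mode 0: guard c·x = -1.1859 hit at Δt = 0.8769 (t = 3.4645), x⁻ = (0.6745, -3.1134) → reset → x⁺ = (0.9833, -2.9964), jump to mode 1
Mode 1: guard c·x = 1.7317 hit at Δt = 0.7385 (t = 4.2030), x⁻ = (2.6530, -2.6583) → reset → x⁺ = (1.9681, -2.0528), jump to mode 0
Mode 0: flow for 0.7057 to horizon, guard not reached → x = (1.2008, -2.6281)

1 1.4808 2->1
2 2.5876 1->0
3 3.4645 0->1
4 4.2030 1->0
final: 0 1.2008 -2.6281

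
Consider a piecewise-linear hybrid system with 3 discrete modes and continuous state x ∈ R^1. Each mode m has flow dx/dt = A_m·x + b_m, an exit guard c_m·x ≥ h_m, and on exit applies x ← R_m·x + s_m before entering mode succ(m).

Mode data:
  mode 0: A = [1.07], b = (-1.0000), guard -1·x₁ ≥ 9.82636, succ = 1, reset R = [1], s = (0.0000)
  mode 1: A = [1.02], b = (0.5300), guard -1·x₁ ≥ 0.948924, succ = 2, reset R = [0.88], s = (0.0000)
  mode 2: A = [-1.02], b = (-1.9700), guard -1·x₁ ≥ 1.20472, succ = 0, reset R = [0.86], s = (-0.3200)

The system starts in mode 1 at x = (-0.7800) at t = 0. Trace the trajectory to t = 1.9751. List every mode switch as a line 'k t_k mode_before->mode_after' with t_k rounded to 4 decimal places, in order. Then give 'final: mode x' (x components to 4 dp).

1 0.4902 1->2
2 0.8934 2->0
final: 0 -6.3536

Mode 1: guard c·x = 0.9489 hit at Δt = 0.4902 (t = 0.4902), x⁻ = (-0.9489) → reset → x⁺ = (-0.8351), jump to mode 2
Mode 2: guard c·x = 1.2047 hit at Δt = 0.4032 (t = 0.8934), x⁻ = (-1.2047) → reset → x⁺ = (-1.3561), jump to mode 0
Mode 0: flow for 1.0817 to horizon, guard not reached → x = (-6.3536)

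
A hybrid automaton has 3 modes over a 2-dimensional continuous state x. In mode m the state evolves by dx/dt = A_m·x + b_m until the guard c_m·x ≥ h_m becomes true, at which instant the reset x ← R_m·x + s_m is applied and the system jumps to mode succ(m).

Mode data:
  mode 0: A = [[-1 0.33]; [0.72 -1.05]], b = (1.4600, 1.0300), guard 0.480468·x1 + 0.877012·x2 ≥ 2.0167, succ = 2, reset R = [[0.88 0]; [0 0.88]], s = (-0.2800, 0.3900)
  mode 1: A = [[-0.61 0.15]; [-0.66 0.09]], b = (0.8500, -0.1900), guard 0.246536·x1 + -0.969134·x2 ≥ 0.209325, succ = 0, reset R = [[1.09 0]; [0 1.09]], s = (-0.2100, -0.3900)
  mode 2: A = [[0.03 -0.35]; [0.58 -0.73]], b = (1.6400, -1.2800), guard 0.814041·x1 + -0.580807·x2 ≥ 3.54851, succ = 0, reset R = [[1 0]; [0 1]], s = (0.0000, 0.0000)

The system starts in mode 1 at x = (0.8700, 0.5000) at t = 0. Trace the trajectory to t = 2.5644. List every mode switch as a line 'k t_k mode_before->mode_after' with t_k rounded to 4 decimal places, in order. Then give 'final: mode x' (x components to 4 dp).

Mode 1: guard c·x = 0.2093 hit at Δt = 0.5633 (t = 0.5633), x⁻ = (1.0414, 0.0489) → reset → x⁺ = (0.9252, -0.3367), jump to mode 0
Mode 0: guard c·x = 2.0167 hit at Δt = 1.4948 (t = 2.0581), x⁻ = (1.5750, 1.4367) → reset → x⁺ = (1.1060, 1.6543), jump to mode 2
Mode 2: flow for 0.5063 to horizon, guard not reached → x = (1.7334, 0.9519)

1 0.5633 1->0
2 2.0581 0->2
final: 2 1.7334 0.9519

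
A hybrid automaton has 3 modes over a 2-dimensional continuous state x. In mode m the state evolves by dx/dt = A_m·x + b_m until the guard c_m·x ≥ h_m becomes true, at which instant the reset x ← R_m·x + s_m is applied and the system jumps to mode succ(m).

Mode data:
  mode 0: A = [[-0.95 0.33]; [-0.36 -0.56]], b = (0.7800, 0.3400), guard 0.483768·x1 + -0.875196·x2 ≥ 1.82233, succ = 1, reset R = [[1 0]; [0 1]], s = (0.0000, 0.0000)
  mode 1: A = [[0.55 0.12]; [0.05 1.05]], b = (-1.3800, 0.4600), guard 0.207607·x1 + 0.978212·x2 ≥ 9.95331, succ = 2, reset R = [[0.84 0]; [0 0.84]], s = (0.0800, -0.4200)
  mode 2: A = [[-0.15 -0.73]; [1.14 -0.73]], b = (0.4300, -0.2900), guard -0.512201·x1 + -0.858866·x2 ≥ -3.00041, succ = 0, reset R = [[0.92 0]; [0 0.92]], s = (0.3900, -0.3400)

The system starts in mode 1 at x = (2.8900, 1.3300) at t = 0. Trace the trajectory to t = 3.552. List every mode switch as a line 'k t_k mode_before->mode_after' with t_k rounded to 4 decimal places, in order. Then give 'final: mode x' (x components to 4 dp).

1 1.5518 1->2
2 2.6707 2->0
final: 0 0.8796 2.0889

Mode 1: guard c·x = 9.9533 hit at Δt = 1.5518 (t = 1.5518), x⁻ = (4.4975, 9.2205) → reset → x⁺ = (3.8579, 7.3252), jump to mode 2
Mode 2: guard c·x = -3.0004 hit at Δt = 1.1189 (t = 2.6707), x⁻ = (-0.6518, 3.8822) → reset → x⁺ = (-0.2097, 3.2316), jump to mode 0
Mode 0: flow for 0.8813 to horizon, guard not reached → x = (0.8796, 2.0889)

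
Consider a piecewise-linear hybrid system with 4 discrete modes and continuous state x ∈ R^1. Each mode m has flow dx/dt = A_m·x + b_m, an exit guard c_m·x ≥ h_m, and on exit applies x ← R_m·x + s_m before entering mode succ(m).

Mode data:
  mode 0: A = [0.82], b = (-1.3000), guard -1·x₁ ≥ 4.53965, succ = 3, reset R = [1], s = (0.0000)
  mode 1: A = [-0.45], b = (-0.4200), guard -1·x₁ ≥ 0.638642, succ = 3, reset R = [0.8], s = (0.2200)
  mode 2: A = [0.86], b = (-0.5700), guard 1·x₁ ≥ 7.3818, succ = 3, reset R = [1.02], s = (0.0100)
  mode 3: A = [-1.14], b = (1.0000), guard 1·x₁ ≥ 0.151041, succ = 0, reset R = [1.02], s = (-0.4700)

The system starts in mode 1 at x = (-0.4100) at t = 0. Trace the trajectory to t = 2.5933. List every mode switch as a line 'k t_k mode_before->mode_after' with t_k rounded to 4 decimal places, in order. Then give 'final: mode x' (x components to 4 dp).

Mode 1: guard c·x = 0.6386 hit at Δt = 1.2762 (t = 1.2762), x⁻ = (-0.6386) → reset → x⁺ = (-0.2909), jump to mode 3
Mode 3: guard c·x = 0.1510 hit at Δt = 0.4170 (t = 1.6932), x⁻ = (0.1510) → reset → x⁺ = (-0.3159), jump to mode 0
Mode 0: flow for 0.9001 to horizon, guard not reached → x = (-2.3920)

1 1.2762 1->3
2 1.6932 3->0
final: 0 -2.3920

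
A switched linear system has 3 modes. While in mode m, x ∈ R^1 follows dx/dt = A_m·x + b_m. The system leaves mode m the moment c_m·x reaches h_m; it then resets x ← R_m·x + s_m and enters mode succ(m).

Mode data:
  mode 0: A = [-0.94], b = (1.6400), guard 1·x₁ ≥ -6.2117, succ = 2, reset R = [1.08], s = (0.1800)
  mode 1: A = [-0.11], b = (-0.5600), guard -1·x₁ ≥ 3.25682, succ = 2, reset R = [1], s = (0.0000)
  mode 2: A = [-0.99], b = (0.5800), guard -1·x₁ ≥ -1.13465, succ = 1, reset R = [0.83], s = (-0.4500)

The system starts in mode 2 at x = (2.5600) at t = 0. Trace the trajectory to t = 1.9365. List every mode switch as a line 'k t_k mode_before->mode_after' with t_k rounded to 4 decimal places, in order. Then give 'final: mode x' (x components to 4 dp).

1 1.2931 2->1
final: 1 0.1103

Mode 2: guard c·x = -1.1346 hit at Δt = 1.2931 (t = 1.2931), x⁻ = (1.1346) → reset → x⁺ = (0.4918), jump to mode 1
Mode 1: flow for 0.6434 to horizon, guard not reached → x = (0.1103)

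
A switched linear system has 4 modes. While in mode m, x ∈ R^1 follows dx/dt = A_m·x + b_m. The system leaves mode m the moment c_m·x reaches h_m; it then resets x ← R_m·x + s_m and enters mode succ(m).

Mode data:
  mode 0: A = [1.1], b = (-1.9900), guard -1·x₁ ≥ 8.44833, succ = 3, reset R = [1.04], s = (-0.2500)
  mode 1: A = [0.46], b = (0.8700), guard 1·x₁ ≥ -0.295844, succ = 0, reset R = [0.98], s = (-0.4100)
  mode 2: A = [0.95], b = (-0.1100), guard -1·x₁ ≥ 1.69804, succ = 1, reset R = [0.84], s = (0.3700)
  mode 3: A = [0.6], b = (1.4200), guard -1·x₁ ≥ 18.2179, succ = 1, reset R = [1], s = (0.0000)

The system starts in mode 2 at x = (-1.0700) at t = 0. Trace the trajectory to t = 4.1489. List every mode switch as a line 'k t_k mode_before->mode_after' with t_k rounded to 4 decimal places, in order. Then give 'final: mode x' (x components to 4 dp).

Mode 2: guard c·x = 1.6980 hit at Δt = 0.4474 (t = 0.4474), x⁻ = (-1.6980) → reset → x⁺ = (-1.0564), jump to mode 1
Mode 1: guard c·x = -0.2958 hit at Δt = 1.4077 (t = 1.8551), x⁻ = (-0.2958) → reset → x⁺ = (-0.6999), jump to mode 0
Mode 0: guard c·x = 8.4483 hit at Δt = 1.2801 (t = 3.1352), x⁻ = (-8.4483) → reset → x⁺ = (-9.0363), jump to mode 3
Mode 3: flow for 1.0137 to horizon, guard not reached → x = (-14.6197)

1 0.4474 2->1
2 1.8551 1->0
3 3.1352 0->3
final: 3 -14.6197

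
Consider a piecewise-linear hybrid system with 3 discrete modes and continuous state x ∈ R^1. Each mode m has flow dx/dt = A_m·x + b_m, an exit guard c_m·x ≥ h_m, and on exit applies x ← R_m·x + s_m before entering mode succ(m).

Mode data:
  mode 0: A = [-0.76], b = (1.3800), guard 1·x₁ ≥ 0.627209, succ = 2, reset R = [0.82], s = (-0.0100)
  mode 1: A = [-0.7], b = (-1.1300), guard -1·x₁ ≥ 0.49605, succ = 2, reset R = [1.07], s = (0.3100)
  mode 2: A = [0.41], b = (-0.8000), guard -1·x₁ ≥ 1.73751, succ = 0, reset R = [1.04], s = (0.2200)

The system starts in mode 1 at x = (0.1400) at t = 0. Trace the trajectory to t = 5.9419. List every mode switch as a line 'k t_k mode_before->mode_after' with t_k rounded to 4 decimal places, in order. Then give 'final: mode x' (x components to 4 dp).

1 0.6433 1->2
2 1.9351 2->0
3 3.3191 0->2
4 5.6017 2->0
final: 0 -0.8117

Mode 1: guard c·x = 0.4960 hit at Δt = 0.6433 (t = 0.6433), x⁻ = (-0.4961) → reset → x⁺ = (-0.2208), jump to mode 2
Mode 2: guard c·x = 1.7375 hit at Δt = 1.2918 (t = 1.9351), x⁻ = (-1.7375) → reset → x⁺ = (-1.5870), jump to mode 0
Mode 0: guard c·x = 0.6272 hit at Δt = 1.3840 (t = 3.3191), x⁻ = (0.6272) → reset → x⁺ = (0.5043), jump to mode 2
Mode 2: guard c·x = 1.7375 hit at Δt = 2.2826 (t = 5.6017), x⁻ = (-1.7375) → reset → x⁺ = (-1.5870), jump to mode 0
Mode 0: flow for 0.3402 to horizon, guard not reached → x = (-0.8117)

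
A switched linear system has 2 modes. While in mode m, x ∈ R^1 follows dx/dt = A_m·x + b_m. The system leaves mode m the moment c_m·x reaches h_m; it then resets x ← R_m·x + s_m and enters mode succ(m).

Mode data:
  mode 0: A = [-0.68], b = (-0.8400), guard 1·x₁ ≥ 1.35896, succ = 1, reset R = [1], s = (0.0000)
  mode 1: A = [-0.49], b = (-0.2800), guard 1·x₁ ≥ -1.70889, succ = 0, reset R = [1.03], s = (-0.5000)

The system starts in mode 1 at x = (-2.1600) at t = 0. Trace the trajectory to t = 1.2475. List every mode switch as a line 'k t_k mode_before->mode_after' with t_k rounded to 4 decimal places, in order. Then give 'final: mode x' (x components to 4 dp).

Mode 1: guard c·x = -1.7089 hit at Δt = 0.6817 (t = 0.6817), x⁻ = (-1.7089) → reset → x⁺ = (-2.2602), jump to mode 0
Mode 0: flow for 0.5658 to horizon, guard not reached → x = (-1.9328)

1 0.6817 1->0
final: 0 -1.9328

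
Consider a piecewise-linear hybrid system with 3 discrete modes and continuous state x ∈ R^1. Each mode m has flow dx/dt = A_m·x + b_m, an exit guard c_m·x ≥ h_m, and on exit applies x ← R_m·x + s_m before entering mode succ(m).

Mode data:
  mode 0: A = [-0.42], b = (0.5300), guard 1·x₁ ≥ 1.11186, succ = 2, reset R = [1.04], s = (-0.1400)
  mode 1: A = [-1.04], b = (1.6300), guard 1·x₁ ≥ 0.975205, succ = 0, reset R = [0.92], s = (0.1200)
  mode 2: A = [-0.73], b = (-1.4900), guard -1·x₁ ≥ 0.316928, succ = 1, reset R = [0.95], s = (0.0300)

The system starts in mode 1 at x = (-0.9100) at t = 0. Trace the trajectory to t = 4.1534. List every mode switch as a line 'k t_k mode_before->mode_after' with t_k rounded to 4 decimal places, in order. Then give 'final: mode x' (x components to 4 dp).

Mode 1: guard c·x = 0.9752 hit at Δt = 1.3762 (t = 1.3762), x⁻ = (0.9752) → reset → x⁺ = (1.0172), jump to mode 0
Mode 0: guard c·x = 1.1119 hit at Δt = 1.1647 (t = 2.5409), x⁻ = (1.1119) → reset → x⁺ = (1.0163), jump to mode 2
Mode 2: guard c·x = 0.3169 hit at Δt = 0.7847 (t = 3.3256), x⁻ = (-0.3169) → reset → x⁺ = (-0.2711), jump to mode 1
Mode 1: flow for 0.8278 to horizon, guard not reached → x = (0.7901)

1 1.3762 1->0
2 2.5409 0->2
3 3.3256 2->1
final: 1 0.7901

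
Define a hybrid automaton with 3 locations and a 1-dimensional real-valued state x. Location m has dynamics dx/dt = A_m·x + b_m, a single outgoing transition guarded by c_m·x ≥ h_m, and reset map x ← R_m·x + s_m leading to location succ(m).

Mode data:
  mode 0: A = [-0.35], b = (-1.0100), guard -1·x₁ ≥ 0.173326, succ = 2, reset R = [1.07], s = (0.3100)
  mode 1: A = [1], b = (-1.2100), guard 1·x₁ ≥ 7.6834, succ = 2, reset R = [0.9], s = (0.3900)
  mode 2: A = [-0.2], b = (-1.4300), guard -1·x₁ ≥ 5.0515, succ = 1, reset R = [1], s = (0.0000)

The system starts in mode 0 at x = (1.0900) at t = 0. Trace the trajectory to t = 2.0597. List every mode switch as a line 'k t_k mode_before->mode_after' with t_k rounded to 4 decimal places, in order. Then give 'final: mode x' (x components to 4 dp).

Mode 0: guard c·x = 0.1733 hit at Δt = 1.0925 (t = 1.0925), x⁻ = (-0.1733) → reset → x⁺ = (0.1245), jump to mode 2
Mode 2: flow for 0.9672 to horizon, guard not reached → x = (-1.1549)

1 1.0925 0->2
final: 2 -1.1549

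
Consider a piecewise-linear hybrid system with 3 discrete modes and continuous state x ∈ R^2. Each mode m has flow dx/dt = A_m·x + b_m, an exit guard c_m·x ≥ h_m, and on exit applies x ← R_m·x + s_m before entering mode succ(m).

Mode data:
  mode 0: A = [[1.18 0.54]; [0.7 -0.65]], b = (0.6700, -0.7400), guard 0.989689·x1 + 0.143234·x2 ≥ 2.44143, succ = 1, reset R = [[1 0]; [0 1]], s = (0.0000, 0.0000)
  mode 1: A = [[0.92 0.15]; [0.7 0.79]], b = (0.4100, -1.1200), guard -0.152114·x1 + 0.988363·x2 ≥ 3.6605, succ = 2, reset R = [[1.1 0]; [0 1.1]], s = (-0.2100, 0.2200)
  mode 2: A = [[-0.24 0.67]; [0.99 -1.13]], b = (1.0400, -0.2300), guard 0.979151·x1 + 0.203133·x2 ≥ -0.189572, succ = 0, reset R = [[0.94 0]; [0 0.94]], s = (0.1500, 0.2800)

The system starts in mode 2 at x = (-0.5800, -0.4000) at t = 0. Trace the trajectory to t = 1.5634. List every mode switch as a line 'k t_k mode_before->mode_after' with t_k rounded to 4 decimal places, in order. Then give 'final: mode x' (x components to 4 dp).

Mode 2: guard c·x = -0.1896 hit at Δt = 0.5786 (t = 0.5786), x⁻ = (-0.1032, -0.4358) → reset → x⁺ = (0.0530, -0.1297), jump to mode 0
Mode 0: flow for 0.9848 to horizon, guard not reached → x = (1.1382, -0.3222)

1 0.5786 2->0
final: 0 1.1382 -0.3222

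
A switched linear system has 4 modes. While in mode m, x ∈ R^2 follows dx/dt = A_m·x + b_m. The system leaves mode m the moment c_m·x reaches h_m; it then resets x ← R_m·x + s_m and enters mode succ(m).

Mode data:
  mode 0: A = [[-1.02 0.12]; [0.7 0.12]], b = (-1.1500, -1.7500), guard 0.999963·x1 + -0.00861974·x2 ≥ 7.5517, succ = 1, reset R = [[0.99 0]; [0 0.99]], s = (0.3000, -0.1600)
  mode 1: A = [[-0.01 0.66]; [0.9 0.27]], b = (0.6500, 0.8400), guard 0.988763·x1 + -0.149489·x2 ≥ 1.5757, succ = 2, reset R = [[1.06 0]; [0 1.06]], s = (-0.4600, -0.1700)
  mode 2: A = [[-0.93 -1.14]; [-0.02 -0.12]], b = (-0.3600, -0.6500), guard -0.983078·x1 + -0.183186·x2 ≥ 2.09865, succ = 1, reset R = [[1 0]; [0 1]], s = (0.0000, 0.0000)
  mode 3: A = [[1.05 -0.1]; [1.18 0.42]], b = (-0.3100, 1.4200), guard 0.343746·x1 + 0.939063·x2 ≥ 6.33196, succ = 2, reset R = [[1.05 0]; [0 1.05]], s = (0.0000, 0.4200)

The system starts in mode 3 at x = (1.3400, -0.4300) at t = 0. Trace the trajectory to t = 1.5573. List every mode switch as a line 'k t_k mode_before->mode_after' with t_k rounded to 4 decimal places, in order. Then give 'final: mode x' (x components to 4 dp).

Mode 3: guard c·x = 6.3320 hit at Δt = 1.1823 (t = 1.1823), x⁻ = (3.5738, 5.4347) → reset → x⁺ = (3.7524, 6.1264), jump to mode 2
Mode 2: flow for 0.3750 to horizon, guard not reached → x = (0.4237, 5.6041)

1 1.1823 3->2
final: 2 0.4237 5.6041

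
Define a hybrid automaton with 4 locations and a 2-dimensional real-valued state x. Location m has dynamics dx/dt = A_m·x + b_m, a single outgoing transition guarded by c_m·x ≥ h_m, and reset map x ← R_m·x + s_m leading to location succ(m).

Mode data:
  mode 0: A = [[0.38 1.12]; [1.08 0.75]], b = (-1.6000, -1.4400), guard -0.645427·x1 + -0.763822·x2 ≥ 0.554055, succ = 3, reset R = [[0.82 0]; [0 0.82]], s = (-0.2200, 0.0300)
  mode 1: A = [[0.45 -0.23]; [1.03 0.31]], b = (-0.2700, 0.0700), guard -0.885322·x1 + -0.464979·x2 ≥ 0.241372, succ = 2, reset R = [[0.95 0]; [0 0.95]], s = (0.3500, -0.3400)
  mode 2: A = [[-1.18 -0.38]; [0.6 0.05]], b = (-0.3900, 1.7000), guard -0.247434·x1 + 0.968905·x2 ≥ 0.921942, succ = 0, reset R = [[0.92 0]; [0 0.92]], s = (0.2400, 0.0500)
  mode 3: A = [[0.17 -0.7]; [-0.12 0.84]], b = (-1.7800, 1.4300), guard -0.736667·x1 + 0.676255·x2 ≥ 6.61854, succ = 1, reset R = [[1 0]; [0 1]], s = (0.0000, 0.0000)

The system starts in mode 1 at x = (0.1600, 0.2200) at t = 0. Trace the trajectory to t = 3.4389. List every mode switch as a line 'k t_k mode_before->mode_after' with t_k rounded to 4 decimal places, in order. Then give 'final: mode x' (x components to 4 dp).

Mode 1: guard c·x = 0.2414 hit at Δt = 1.5237 (t = 1.5237), x⁻ = (-0.4447, 0.3276) → reset → x⁺ = (-0.0725, -0.0288), jump to mode 2
Mode 2: guard c·x = 0.9219 hit at Δt = 0.5618 (t = 2.0855), x⁻ = (-0.2724, 0.8820) → reset → x⁺ = (-0.0107, 0.8614), jump to mode 0
Mode 0: guard c·x = 0.5541 hit at Δt = 0.6478 (t = 2.7333), x⁻ = (-0.7800, -0.0663) → reset → x⁺ = (-0.8596, -0.0243), jump to mode 3
Mode 3: flow for 0.7056 to horizon, guard not reached → x = (-2.6407, 1.5159)

1 1.5237 1->2
2 2.0855 2->0
3 2.7333 0->3
final: 3 -2.6407 1.5159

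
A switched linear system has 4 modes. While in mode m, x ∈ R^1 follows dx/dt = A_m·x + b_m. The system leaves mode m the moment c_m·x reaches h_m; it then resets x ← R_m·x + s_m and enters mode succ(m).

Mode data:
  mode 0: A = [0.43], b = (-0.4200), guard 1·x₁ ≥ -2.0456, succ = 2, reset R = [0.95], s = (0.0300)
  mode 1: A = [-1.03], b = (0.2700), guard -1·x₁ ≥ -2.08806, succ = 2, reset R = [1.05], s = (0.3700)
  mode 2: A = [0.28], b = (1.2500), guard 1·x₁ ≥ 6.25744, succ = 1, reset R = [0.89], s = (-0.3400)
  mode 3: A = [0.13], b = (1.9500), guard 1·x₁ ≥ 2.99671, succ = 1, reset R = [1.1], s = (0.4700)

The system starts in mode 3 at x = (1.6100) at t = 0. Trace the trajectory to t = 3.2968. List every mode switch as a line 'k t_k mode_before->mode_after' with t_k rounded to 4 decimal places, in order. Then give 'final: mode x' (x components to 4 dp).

1 0.6168 3->1
2 1.2497 1->2
3 2.7588 2->1
final: 1 3.1160

Mode 3: guard c·x = 2.9967 hit at Δt = 0.6168 (t = 0.6168), x⁻ = (2.9967) → reset → x⁺ = (3.7664), jump to mode 1
Mode 1: guard c·x = -2.0881 hit at Δt = 0.6329 (t = 1.2497), x⁻ = (2.0881) → reset → x⁺ = (2.5625), jump to mode 2
Mode 2: guard c·x = 6.2574 hit at Δt = 1.5091 (t = 2.7588), x⁻ = (6.2574) → reset → x⁺ = (5.2291), jump to mode 1
Mode 1: flow for 0.5380 to horizon, guard not reached → x = (3.1160)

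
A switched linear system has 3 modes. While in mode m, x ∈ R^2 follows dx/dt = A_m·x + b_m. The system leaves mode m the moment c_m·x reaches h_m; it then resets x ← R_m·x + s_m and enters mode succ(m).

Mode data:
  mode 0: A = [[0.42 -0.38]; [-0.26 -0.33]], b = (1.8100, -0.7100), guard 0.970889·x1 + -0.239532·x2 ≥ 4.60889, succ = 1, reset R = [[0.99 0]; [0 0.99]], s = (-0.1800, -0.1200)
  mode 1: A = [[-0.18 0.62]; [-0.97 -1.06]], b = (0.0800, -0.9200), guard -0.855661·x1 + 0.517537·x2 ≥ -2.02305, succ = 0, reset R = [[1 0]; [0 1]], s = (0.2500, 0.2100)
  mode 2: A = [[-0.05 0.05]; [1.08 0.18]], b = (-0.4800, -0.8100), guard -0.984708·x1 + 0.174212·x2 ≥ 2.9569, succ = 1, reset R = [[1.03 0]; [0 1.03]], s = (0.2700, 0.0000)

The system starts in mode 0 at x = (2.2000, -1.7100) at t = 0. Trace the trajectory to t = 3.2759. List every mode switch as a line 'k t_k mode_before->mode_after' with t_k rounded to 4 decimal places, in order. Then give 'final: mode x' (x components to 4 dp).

Mode 0: guard c·x = 4.6089 hit at Δt = 0.5195 (t = 0.5195), x⁻ = (4.2104, -2.1755) → reset → x⁺ = (3.9883, -2.2737), jump to mode 1
Mode 1: guard c·x = -2.0231 hit at Δt = 1.5130 (t = 2.0325), x⁻ = (0.8167, -2.5587) → reset → x⁺ = (1.0667, -2.3487), jump to mode 0
Mode 0: guard c·x = 4.6089 hit at Δt = 0.7884 (t = 2.8209), x⁻ = (4.0657, -2.7617) → reset → x⁺ = (3.8451, -2.8541), jump to mode 1
Mode 1: flow for 0.4550 to horizon, guard not reached → x = (2.7378, -3.2314)

1 0.5195 0->1
2 2.0325 1->0
3 2.8209 0->1
final: 1 2.7378 -3.2314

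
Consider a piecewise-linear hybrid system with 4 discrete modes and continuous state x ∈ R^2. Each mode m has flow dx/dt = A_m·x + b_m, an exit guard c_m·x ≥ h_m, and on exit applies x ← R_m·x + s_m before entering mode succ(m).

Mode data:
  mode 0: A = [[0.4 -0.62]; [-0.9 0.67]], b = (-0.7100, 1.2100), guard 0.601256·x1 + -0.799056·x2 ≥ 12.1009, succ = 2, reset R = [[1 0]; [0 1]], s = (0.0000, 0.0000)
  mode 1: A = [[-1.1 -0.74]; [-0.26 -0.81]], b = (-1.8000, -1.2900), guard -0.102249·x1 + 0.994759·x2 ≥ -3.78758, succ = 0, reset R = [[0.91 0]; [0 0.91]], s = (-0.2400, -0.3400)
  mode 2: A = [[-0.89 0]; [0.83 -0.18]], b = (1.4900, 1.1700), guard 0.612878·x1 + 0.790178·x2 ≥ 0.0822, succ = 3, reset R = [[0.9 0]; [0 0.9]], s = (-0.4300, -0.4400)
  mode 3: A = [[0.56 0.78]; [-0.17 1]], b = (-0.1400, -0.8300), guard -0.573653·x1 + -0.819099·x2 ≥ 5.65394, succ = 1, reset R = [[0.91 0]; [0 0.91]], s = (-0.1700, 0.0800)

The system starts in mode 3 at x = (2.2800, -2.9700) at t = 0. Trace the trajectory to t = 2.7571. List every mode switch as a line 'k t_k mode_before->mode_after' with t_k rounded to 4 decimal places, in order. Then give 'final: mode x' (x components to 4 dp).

1 0.6912 3->1
2 1.7761 1->0
final: 0 3.9745 -7.7798

Mode 3: guard c·x = 5.6539 hit at Δt = 0.6912 (t = 0.6912), x⁻ = (0.1741, -7.0246) → reset → x⁺ = (-0.0115, -6.3124), jump to mode 1
Mode 1: guard c·x = -3.7876 hit at Δt = 1.0849 (t = 1.7761), x⁻ = (0.9923, -3.7055) → reset → x⁺ = (0.6630, -3.7120), jump to mode 0
Mode 0: flow for 0.9810 to horizon, guard not reached → x = (3.9745, -7.7798)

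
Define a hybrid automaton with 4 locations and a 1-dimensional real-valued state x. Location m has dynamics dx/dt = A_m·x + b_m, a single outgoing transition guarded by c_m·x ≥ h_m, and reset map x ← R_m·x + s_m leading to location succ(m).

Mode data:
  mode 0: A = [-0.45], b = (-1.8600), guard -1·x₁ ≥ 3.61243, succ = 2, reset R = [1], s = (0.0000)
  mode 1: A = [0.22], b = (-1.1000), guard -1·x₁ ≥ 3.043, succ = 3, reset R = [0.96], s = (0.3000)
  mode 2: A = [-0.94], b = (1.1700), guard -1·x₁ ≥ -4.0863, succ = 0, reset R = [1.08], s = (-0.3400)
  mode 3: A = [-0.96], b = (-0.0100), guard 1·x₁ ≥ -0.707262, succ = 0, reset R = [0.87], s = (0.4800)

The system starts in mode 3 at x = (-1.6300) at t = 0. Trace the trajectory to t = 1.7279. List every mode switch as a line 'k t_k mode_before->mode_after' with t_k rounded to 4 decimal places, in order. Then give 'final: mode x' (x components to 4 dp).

Mode 3: guard c·x = -0.7073 hit at Δt = 0.8785 (t = 0.8785), x⁻ = (-0.7073) → reset → x⁺ = (-0.1353), jump to mode 0
Mode 0: flow for 0.8494 to horizon, guard not reached → x = (-1.4053)

1 0.8785 3->0
final: 0 -1.4053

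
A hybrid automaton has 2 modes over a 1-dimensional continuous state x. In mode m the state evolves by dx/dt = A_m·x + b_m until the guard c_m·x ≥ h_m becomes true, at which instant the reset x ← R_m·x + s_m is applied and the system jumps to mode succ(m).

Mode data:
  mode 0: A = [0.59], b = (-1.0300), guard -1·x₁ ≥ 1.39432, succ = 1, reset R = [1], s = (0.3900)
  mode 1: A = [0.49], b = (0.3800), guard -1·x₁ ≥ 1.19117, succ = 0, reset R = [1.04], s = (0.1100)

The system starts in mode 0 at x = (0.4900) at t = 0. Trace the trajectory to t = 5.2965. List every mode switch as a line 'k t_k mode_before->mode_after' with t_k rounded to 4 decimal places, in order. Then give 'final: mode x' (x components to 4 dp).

Mode 0: guard c·x = 1.3943 hit at Δt = 1.5534 (t = 1.5534), x⁻ = (-1.3943) → reset → x⁺ = (-1.0043), jump to mode 1
Mode 1: guard c·x = 1.1912 hit at Δt = 1.2183 (t = 2.7717), x⁻ = (-1.1912) → reset → x⁺ = (-1.1288), jump to mode 0
Mode 0: guard c·x = 1.3943 hit at Δt = 0.1497 (t = 2.9215), x⁻ = (-1.3943) → reset → x⁺ = (-1.0043), jump to mode 1
Mode 1: guard c·x = 1.1912 hit at Δt = 1.2183 (t = 4.1398), x⁻ = (-1.1912) → reset → x⁺ = (-1.1288), jump to mode 0
Mode 0: guard c·x = 1.3943 hit at Δt = 0.1497 (t = 4.2895), x⁻ = (-1.3943) → reset → x⁺ = (-1.0043), jump to mode 1
Mode 1: flow for 1.0070 to horizon, guard not reached → x = (-1.1503)

1 1.5534 0->1
2 2.7717 1->0
3 2.9215 0->1
4 4.1398 1->0
5 4.2895 0->1
final: 1 -1.1503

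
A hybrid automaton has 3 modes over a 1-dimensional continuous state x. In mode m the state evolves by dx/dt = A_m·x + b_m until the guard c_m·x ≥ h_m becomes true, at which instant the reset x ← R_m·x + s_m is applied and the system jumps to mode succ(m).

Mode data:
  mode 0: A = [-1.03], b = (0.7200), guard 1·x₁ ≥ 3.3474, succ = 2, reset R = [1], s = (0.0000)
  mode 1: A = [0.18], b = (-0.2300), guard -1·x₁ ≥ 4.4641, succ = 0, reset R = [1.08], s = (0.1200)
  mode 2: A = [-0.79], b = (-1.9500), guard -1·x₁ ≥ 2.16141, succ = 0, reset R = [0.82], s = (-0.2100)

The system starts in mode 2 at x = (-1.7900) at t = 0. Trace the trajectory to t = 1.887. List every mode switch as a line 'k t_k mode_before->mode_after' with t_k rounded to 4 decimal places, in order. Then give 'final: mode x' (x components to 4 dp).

1 1.0038 2->0
final: 0 -0.3806

Mode 2: guard c·x = 2.1614 hit at Δt = 1.0038 (t = 1.0038), x⁻ = (-2.1614) → reset → x⁺ = (-1.9824), jump to mode 0
Mode 0: flow for 0.8832 to horizon, guard not reached → x = (-0.3806)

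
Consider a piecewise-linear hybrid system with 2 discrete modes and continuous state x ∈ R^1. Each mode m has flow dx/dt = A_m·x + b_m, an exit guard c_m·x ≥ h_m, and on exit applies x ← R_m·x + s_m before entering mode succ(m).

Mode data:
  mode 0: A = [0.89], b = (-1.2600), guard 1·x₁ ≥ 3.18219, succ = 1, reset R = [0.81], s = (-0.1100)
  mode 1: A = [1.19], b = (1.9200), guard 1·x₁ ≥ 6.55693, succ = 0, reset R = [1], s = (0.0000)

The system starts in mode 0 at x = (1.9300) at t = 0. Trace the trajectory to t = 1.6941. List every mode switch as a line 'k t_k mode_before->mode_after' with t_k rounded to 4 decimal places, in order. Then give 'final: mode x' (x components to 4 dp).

Mode 0: guard c·x = 3.1822 hit at Δt = 1.3865 (t = 1.3865), x⁻ = (3.1822) → reset → x⁺ = (2.4676), jump to mode 1
Mode 1: flow for 0.3076 to horizon, guard not reached → x = (4.2715)

1 1.3865 0->1
final: 1 4.2715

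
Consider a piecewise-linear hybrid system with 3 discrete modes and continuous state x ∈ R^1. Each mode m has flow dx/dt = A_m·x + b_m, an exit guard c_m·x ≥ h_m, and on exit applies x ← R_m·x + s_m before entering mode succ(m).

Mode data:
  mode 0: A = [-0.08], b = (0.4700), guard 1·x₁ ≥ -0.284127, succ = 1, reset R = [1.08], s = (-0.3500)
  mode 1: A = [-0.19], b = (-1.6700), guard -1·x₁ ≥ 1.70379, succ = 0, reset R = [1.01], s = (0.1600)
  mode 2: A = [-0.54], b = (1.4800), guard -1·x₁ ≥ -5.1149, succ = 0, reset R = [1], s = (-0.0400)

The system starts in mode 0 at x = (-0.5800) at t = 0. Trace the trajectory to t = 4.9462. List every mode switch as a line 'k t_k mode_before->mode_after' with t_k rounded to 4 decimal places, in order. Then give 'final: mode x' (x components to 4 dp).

Mode 0: guard c·x = -0.2841 hit at Δt = 0.5865 (t = 0.5865), x⁻ = (-0.2841) → reset → x⁺ = (-0.6569), jump to mode 1
Mode 1: guard c·x = 1.7038 hit at Δt = 0.7253 (t = 1.3118), x⁻ = (-1.7038) → reset → x⁺ = (-1.5608), jump to mode 0
Mode 0: guard c·x = -0.2841 hit at Δt = 2.3547 (t = 3.6665), x⁻ = (-0.2841) → reset → x⁺ = (-0.6569), jump to mode 1
Mode 1: guard c·x = 1.7038 hit at Δt = 0.7253 (t = 4.3918), x⁻ = (-1.7038) → reset → x⁺ = (-1.5608), jump to mode 0
Mode 0: flow for 0.5544 to horizon, guard not reached → x = (-1.2382)

1 0.5865 0->1
2 1.3118 1->0
3 3.6665 0->1
4 4.3918 1->0
final: 0 -1.2382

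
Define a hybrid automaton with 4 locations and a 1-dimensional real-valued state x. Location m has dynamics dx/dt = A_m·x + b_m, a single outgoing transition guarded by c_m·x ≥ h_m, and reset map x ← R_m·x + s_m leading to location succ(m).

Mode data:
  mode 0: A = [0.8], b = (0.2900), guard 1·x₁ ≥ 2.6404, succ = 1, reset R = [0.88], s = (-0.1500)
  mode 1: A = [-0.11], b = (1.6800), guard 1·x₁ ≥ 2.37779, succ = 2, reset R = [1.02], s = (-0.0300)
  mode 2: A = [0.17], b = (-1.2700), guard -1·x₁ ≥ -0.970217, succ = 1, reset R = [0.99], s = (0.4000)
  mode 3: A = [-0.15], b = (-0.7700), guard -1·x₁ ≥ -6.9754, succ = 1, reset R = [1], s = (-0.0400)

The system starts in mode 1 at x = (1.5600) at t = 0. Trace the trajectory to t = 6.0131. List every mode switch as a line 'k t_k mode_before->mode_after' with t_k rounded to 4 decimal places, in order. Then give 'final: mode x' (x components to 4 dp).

1 0.5590 1->2
2 2.0148 2->1
3 2.7051 1->2
4 4.1609 2->1
5 4.8512 1->2
final: 2 1.2870

Mode 1: guard c·x = 2.3778 hit at Δt = 0.5590 (t = 0.5590), x⁻ = (2.3778) → reset → x⁺ = (2.3953), jump to mode 2
Mode 2: guard c·x = -0.9702 hit at Δt = 1.4558 (t = 2.0148), x⁻ = (0.9702) → reset → x⁺ = (1.3605), jump to mode 1
Mode 1: guard c·x = 2.3778 hit at Δt = 0.6903 (t = 2.7051), x⁻ = (2.3778) → reset → x⁺ = (2.3953), jump to mode 2
Mode 2: guard c·x = -0.9702 hit at Δt = 1.4558 (t = 4.1609), x⁻ = (0.9702) → reset → x⁺ = (1.3605), jump to mode 1
Mode 1: guard c·x = 2.3778 hit at Δt = 0.6903 (t = 4.8512), x⁻ = (2.3778) → reset → x⁺ = (2.3953), jump to mode 2
Mode 2: flow for 1.1619 to horizon, guard not reached → x = (1.2870)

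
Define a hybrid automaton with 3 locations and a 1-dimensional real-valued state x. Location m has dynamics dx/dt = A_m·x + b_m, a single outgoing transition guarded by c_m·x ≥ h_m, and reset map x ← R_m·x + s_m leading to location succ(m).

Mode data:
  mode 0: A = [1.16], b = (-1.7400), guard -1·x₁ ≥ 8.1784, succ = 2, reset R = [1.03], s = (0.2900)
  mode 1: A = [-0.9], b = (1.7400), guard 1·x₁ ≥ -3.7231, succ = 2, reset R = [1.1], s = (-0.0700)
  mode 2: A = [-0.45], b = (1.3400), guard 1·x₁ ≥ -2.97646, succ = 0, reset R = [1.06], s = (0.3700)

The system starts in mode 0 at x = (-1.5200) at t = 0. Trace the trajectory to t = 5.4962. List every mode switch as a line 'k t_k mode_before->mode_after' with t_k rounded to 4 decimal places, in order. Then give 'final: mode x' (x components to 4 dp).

Mode 0: guard c·x = 8.1784 hit at Δt = 1.0040 (t = 1.0040), x⁻ = (-8.1784) → reset → x⁺ = (-8.1338), jump to mode 2
Mode 2: guard c·x = -2.9765 hit at Δt = 1.3864 (t = 2.3904), x⁻ = (-2.9765) → reset → x⁺ = (-2.7850), jump to mode 0
Mode 0: guard c·x = 8.1784 hit at Δt = 0.7024 (t = 3.0928), x⁻ = (-8.1784) → reset → x⁺ = (-8.1338), jump to mode 2
Mode 2: guard c·x = -2.9765 hit at Δt = 1.3864 (t = 4.4792), x⁻ = (-2.9765) → reset → x⁺ = (-2.7850), jump to mode 0
Mode 0: guard c·x = 8.1784 hit at Δt = 0.7024 (t = 5.1816), x⁻ = (-8.1784) → reset → x⁺ = (-8.1338), jump to mode 2
Mode 2: flow for 0.3146 to horizon, guard not reached → x = (-6.6668)

1 1.0040 0->2
2 2.3904 2->0
3 3.0928 0->2
4 4.4792 2->0
5 5.1816 0->2
final: 2 -6.6668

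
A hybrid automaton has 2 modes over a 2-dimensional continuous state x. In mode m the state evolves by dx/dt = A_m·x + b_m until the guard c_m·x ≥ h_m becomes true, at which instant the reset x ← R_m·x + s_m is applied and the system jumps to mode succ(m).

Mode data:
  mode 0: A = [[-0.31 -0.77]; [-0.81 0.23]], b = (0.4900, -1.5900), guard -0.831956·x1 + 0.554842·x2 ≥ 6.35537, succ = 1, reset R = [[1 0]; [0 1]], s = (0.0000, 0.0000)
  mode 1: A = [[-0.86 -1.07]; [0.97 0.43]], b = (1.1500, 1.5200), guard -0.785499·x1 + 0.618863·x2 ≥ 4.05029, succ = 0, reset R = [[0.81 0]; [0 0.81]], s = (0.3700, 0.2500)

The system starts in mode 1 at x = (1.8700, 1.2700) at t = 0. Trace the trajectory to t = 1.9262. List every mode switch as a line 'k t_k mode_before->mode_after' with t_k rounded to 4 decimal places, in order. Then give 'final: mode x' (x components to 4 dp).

Mode 1: guard c·x = 4.0503 hit at Δt = 1.1115 (t = 1.1115), x⁻ = (-1.1951, 5.0278) → reset → x⁺ = (-0.5980, 4.3225), jump to mode 0
Mode 0: flow for 0.8147 to horizon, guard not reached → x = (-2.6203, 4.9411)

1 1.1115 1->0
final: 0 -2.6203 4.9411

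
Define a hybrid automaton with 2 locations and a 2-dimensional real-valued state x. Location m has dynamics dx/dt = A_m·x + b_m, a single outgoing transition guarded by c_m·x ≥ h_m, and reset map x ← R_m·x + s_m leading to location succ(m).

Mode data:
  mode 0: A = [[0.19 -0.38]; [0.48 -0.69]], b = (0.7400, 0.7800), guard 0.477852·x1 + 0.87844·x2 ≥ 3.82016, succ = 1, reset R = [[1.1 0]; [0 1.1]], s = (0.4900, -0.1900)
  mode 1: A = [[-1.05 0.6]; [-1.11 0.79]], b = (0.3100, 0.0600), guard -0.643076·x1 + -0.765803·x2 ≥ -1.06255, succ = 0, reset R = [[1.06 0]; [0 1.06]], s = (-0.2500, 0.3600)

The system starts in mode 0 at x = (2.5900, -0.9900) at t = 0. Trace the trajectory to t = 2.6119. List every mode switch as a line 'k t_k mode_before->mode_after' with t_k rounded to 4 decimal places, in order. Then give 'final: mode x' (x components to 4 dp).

1 1.4768 0->1
2 2.2262 1->0
final: 0 3.0710 0.3170

Mode 0: guard c·x = 3.8202 hit at Δt = 1.4768 (t = 1.4768), x⁻ = (4.3083, 2.0052) → reset → x⁺ = (5.2292, 2.0157), jump to mode 1
Mode 1: guard c·x = -1.0626 hit at Δt = 0.7494 (t = 2.2262), x⁻ = (2.6550, -0.8421) → reset → x⁺ = (2.5643, -0.5326), jump to mode 0
Mode 0: flow for 0.3857 to horizon, guard not reached → x = (3.0710, 0.3170)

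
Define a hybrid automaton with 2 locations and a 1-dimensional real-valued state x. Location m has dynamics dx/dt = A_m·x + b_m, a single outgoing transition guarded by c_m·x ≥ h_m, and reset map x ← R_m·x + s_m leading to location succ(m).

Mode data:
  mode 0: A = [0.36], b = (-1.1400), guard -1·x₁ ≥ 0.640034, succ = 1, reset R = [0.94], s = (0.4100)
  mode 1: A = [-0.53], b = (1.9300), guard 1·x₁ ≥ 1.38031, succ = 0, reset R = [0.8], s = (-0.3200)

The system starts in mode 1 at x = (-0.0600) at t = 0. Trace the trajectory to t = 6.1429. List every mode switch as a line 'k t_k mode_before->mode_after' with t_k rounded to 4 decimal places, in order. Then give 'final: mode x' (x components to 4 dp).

Mode 1: guard c·x = 1.3803 hit at Δt = 0.9299 (t = 0.9299), x⁻ = (1.3803) → reset → x⁺ = (0.7842), jump to mode 0
Mode 0: guard c·x = 0.6400 hit at Δt = 1.3018 (t = 2.2317), x⁻ = (-0.6400) → reset → x⁺ = (-0.1916), jump to mode 1
Mode 1: guard c·x = 1.3803 hit at Δt = 0.9958 (t = 3.2275), x⁻ = (1.3803) → reset → x⁺ = (0.7842), jump to mode 0
Mode 0: guard c·x = 0.6400 hit at Δt = 1.3018 (t = 4.5293), x⁻ = (-0.6400) → reset → x⁺ = (-0.1916), jump to mode 1
Mode 1: guard c·x = 1.3803 hit at Δt = 0.9958 (t = 5.5251), x⁻ = (1.3803) → reset → x⁺ = (0.7842), jump to mode 0
Mode 0: flow for 0.6178 to horizon, guard not reached → x = (0.1909)

1 0.9299 1->0
2 2.2317 0->1
3 3.2275 1->0
4 4.5293 0->1
5 5.5251 1->0
final: 0 0.1909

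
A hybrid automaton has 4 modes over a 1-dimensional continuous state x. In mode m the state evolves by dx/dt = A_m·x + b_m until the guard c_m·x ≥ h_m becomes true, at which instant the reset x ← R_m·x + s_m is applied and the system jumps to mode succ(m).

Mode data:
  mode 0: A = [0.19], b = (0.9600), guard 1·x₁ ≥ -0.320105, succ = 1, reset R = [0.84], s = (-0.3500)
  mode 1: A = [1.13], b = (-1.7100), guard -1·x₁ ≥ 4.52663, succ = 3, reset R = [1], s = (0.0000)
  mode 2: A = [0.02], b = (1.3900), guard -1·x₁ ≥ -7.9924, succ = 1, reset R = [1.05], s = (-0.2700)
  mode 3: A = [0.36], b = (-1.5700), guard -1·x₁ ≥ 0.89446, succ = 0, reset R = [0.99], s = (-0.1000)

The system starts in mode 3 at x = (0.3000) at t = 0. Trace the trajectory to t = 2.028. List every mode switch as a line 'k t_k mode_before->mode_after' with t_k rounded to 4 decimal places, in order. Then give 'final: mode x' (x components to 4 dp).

1 0.7162 3->0
2 1.5137 0->1
final: 1 -2.2993

Mode 3: guard c·x = 0.8945 hit at Δt = 0.7162 (t = 0.7162), x⁻ = (-0.8945) → reset → x⁺ = (-0.9855), jump to mode 0
Mode 0: guard c·x = -0.3201 hit at Δt = 0.7975 (t = 1.5137), x⁻ = (-0.3201) → reset → x⁺ = (-0.6189), jump to mode 1
Mode 1: flow for 0.5143 to horizon, guard not reached → x = (-2.2993)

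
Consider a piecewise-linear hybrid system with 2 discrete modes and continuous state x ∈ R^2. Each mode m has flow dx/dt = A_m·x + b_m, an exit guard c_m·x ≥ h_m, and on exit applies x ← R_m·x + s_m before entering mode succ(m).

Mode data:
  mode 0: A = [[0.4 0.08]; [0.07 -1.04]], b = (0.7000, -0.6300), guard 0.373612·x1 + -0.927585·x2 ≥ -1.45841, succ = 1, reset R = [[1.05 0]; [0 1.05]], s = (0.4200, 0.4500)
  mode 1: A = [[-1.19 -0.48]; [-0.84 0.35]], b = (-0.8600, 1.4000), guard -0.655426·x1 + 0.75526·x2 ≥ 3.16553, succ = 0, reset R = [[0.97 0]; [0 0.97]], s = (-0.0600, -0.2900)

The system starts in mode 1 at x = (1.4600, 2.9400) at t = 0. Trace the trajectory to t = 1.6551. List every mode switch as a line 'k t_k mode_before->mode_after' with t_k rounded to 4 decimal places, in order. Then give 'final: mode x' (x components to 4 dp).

1 0.5170 1->0
2 1.1035 0->1
final: 1 -0.5254 3.5098

Mode 1: guard c·x = 3.1655 hit at Δt = 0.5170 (t = 0.5170), x⁻ = (-0.1853, 4.0305) → reset → x⁺ = (-0.2397, 3.6196), jump to mode 0
Mode 0: guard c·x = -1.4584 hit at Δt = 0.5865 (t = 1.1035), x⁻ = (0.2968, 1.6918) → reset → x⁺ = (0.7316, 2.2264), jump to mode 1
Mode 1: flow for 0.5516 to horizon, guard not reached → x = (-0.5254, 3.5098)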